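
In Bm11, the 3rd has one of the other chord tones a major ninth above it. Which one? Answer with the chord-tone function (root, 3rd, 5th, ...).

11th

B minor eleventh: B–D–F#–A–C#–E.
The 3rd is D. A major ninth above D is E.
E is the chord's 11th.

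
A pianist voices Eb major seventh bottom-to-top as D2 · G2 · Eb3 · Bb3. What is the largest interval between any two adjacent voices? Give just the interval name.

m6

Adjacent intervals: D2→G2 = perfect fourth; G2→Eb3 = minor sixth; Eb3→Bb3 = perfect fifth.
The largest is G2 to Eb3, a minor sixth (8 semitones).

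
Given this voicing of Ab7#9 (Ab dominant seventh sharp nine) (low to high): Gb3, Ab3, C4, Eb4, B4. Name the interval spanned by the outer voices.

augmented tenth

The outer voices are Gb3 and B4.
Gb up to B is 17 semitones, a half step wider than a major tenth, so the interval is augmented.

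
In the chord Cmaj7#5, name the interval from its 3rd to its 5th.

M3

Spelling the chord: C E G# B.
That puts E below G#.
From E to G# is 4 semitones, exactly the major third.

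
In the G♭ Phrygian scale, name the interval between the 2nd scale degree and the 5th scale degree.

augmented fourth

G♭ phrygian: G♭ A𝄫 B𝄫 C♭ D♭ E𝄫 F♭.
The 2nd scale degree is A𝄫 and the 5th degree is D♭.
4 letter names make it a fourth; at 6 semitones (a half step wider than perfect) the quality is augmented.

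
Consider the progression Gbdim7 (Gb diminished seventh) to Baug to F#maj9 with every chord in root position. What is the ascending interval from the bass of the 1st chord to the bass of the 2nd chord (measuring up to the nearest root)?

The roots are Gb and B.
3 letter names make it a third; at 5 semitones (a half step wider than major) the quality is augmented.

augmented third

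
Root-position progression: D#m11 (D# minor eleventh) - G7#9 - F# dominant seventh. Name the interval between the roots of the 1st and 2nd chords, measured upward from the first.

The roots are D# and G.
4 letter names make it a fourth; at 4 semitones (a half step narrower than perfect) the quality is diminished.

diminished fourth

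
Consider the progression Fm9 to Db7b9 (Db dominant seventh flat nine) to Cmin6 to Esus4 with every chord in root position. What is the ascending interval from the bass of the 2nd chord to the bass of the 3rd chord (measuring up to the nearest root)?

The roots are Db and C.
Db up to C spans 7 letter names and 11 semitones — a major seventh.

M7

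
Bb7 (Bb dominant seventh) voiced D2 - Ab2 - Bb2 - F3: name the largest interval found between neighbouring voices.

Adjacent intervals: D2→Ab2 = diminished fifth; Ab2→Bb2 = major second; Bb2→F3 = perfect fifth.
The largest is Bb2 to F3, a perfect fifth (7 semitones).

perfect 5th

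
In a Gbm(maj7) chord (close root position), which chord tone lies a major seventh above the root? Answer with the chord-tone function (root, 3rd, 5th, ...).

7th

Gb minor-major seventh is spelled Gb, Bbb, Db, F.
The root is Gb. A major seventh above Gb is F.
F is the chord's 7th.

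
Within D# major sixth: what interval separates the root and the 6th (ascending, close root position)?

D#6: D# F## A# B#.
The root is D# and the 6th is B#.
D# up to B# spans 6 letter names and 9 semitones — a major sixth.

major sixth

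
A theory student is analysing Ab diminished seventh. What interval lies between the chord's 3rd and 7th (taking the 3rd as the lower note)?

diminished 5th

Ab°7 is spelled Ab-Cb-Ebb-Gbb.
So we need the interval from Cb up to Gbb.
5 letter names make it a fifth; at 6 semitones (a half step narrower than perfect) the quality is diminished.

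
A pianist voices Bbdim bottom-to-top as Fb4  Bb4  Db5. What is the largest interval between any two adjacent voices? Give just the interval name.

augmented fourth

Adjacent intervals: Fb4→Bb4 = augmented fourth; Bb4→Db5 = minor third.
The largest is Fb4 to Bb4, an augmented fourth (6 semitones).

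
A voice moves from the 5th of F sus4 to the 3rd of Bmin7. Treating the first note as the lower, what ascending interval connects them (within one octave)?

The 5th of F sus4 is C; the 3rd of Bmin7 is D.
Counting 2 letters and 2 half steps from C gives a major second.

major 2nd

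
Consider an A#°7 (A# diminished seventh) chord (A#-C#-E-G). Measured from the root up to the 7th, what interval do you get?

Root = A#; 7th = G.
7 letter names make it a seventh; at 9 semitones (a whole step narrower than major) the quality is diminished.

diminished seventh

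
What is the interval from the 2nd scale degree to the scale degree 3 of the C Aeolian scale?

Spelling the C Aeolian scale: C D Eb F G Ab Bb.
So we need the interval from D up to Eb.
D up to Eb is 1 semitone, a half step narrower than a major second, so the interval is minor.

minor 2nd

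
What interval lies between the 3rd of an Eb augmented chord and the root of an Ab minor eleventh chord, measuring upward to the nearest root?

minor second

Eb augmented has G as its 3rd, and Ab minor eleventh has Ab as its root.
From G to Ab: 1 semitone over a second = minor.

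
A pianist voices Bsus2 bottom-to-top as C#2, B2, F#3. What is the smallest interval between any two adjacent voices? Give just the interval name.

perfect fifth

Adjacent intervals: C#2→B2 = minor seventh; B2→F#3 = perfect fifth.
The smallest is B2 to F#3, a perfect fifth (7 semitones).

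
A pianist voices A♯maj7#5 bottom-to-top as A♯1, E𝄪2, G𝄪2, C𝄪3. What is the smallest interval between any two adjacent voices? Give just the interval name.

Adjacent intervals: A♯1→E𝄪2 = augmented fifth; E𝄪2→G𝄪2 = minor third; G𝄪2→C𝄪3 = perfect fourth.
The smallest is E𝄪2 to G𝄪2, a minor third (3 semitones).

m3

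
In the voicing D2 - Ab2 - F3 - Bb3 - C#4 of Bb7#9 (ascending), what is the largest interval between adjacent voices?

major sixth

Adjacent intervals: D2→Ab2 = diminished fifth; Ab2→F3 = major sixth; F3→Bb3 = perfect fourth; Bb3→C#4 = augmented second.
The largest is Ab2 to F3, a major sixth (9 semitones).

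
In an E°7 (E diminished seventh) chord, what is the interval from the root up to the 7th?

Edim7 (E diminished seventh): E-G-Bb-Db.
Root = E; 7th = Db.
From E to Db: 9 semitones over a seventh = diminished.

d7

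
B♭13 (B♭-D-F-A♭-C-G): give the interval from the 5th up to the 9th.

5th = F; 9th = C.
From F to C is 7 semitones, exactly the perfect fifth.

P5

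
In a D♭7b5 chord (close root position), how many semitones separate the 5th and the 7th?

Spelling the chord: D♭–F–A𝄫–C♭.
A𝄫 to C♭ is a major third: 4 semitones.

4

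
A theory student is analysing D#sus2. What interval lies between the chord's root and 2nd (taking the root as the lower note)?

major second

D#sus2: D#, E#, A#.
Root = D#; 2nd = E#.
Counting 2 letters and 2 half steps from D# gives a major second.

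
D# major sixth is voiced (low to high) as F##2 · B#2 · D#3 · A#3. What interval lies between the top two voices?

Those voices are D#3 and A#3.
From D# to A# is 7 semitones, exactly the perfect fifth.

perfect 5th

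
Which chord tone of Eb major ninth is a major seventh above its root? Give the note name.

Spelling the chord: Eb G Bb D F.
The root is Eb. A major seventh above Eb is D.
D is the chord's 7th.

D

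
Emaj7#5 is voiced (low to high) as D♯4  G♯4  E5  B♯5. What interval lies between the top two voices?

Those voices are E5 and B♯5.
From E to B♯: 8 semitones over a fifth = augmented.

augmented fifth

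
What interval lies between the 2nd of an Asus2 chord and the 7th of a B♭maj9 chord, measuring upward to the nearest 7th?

The 2nd of Asus2 is B; the 7th of B♭maj9 is A.
B up to A is 10 semitones, a half step narrower than a major seventh, so the interval is minor.

minor seventh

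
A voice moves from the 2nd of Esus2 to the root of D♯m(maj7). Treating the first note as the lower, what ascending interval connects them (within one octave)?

major 6th

Esus2 has F♯ as its 2nd, and D♯m(maj7) has D♯ as its root.
F♯ up to D♯ spans 6 letter names and 9 semitones — a major sixth.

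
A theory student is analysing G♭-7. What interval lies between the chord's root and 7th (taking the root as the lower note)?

minor seventh

The chord tones of G♭ minor seventh are G♭-B𝄫-D♭-F♭.
That puts G♭ below F♭.
From G♭ to F♭: 10 semitones over a seventh = minor.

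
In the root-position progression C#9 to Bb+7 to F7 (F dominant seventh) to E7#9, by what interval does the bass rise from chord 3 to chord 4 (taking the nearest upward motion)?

The roots are F and E.
Counting 7 letters and 11 half steps from F gives a major seventh.

major seventh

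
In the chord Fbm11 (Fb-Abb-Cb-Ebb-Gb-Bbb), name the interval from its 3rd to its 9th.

That puts Abb below Gb.
Counting 7 letters and 11 half steps from Abb gives a major seventh.

major seventh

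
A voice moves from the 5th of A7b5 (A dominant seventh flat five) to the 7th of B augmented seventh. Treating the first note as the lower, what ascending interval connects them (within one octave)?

A7b5 (A dominant seventh flat five) has Eb as its 5th, and B augmented seventh has A as its 7th.
4 letter names make it a fourth; at 6 semitones (a half step wider than perfect) the quality is augmented.

augmented fourth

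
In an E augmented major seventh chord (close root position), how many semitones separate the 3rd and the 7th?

7

Spelling the chord: E–G#–B#–D#.
G# to D# is a perfect fifth: 7 semitones.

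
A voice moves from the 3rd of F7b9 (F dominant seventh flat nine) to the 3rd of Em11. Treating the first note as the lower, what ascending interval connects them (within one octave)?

minor seventh

The 3rd of F7b9 (F dominant seventh flat nine) is A; the 3rd of Em11 is G.
A up to G is 10 semitones, a half step narrower than a major seventh, so the interval is minor.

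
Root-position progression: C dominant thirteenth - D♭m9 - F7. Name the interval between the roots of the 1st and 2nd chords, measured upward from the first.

minor 2nd

The roots are C and D♭.
From C to D♭: 1 semitone over a second = minor.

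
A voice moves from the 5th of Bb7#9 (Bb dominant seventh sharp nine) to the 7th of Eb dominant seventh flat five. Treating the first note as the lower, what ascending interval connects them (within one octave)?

Bb7#9 (Bb dominant seventh sharp nine) has F as its 5th, and Eb dominant seventh flat five has Db as its 7th.
6 letter names make it a sixth; at 8 semitones (a half step narrower than major) the quality is minor.

minor sixth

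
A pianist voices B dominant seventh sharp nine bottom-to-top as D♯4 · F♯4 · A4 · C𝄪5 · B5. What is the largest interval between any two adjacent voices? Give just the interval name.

diminished 7th

Adjacent intervals: D♯4→F♯4 = minor third; F♯4→A4 = minor third; A4→C𝄪5 = augmented third; C𝄪5→B5 = diminished seventh.
The largest is C𝄪5 to B5, a diminished seventh (9 semitones).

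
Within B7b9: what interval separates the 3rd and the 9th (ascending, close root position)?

B7b9: B–D#–F#–A–C.
So we need the interval from D# up to C.
D# up to C is 9 semitones, a whole step narrower than a major seventh, so the interval is diminished.

d7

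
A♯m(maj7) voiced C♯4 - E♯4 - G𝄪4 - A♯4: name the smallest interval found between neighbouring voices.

m2

Adjacent intervals: C♯4→E♯4 = major third; E♯4→G𝄪4 = major third; G𝄪4→A♯4 = minor second.
The smallest is G𝄪4 to A♯4, a minor second (1 semitone).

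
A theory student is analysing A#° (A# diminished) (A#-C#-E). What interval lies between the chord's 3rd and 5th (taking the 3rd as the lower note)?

That puts C# below E.
3 letter names make it a third; at 3 semitones (a half step narrower than major) the quality is minor.

minor 3rd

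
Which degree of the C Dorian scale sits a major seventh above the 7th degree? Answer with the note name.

The scale is C D Eb F G A Bb.
The 7th degree is Bb; a major seventh above that is A — scale degree 6.

A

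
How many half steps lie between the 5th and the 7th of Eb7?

Spelling the chord: Eb, G, Bb, Db.
Bb to Db is a minor third: 3 semitones.

3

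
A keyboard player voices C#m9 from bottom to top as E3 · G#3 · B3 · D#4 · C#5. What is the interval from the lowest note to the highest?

The outer voices are E3 and C#5.
E up to C# spans 13 letter names and 21 semitones — a major thirteenth.

major thirteenth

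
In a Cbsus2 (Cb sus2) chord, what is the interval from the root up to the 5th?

The chord tones of Cbsus2 (Cb sus2) are Cb–Db–Gb.
The root is Cb and the 5th is Gb.
Cb up to Gb spans 5 letter names and 7 semitones — a perfect fifth.

perfect 5th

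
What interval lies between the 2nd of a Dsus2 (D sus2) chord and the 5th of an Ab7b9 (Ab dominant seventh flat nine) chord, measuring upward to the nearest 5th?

Dsus2 (D sus2) has E as its 2nd, and Ab7b9 (Ab dominant seventh flat nine) has Eb as its 5th.
8 letter names make it an octave; at 11 semitones (a half step narrower than perfect) the quality is diminished.

diminished 8th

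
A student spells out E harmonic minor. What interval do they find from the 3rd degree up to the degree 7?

augmented 5th

E harmonic minor: E F# G A B C D#.
That puts G below D#.
5 letter names make it a fifth; at 8 semitones (a half step wider than perfect) the quality is augmented.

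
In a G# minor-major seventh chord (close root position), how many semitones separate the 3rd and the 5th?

4

G#m(maj7): G# B D# F##.
B to D# is a major third: 4 semitones.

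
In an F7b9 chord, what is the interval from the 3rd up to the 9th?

Spelling the chord: F-A-C-Eb-Gb.
That puts A below Gb.
A up to Gb is 9 semitones, a whole step narrower than a major seventh, so the interval is diminished.

diminished seventh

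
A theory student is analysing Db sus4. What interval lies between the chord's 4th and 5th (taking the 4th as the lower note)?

major second

The chord tones of Dbsus4 are Db-Gb-Ab.
The 4th is Gb and the 5th is Ab.
From Gb to Ab is 2 semitones, exactly the major second.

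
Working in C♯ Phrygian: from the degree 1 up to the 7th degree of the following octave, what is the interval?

minor fourteenth

C♯ phrygian: C♯ D E F♯ G♯ A B.
That puts C♯ below B.
14 letter names make it a fourteenth; at 22 semitones (a half step narrower than major) the quality is minor.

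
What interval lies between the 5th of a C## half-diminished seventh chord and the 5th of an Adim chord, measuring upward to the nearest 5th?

The 5th of C## half-diminished seventh is G#; the 5th of Adim is Eb.
From G# to Eb: 7 semitones over a sixth = diminished.

diminished sixth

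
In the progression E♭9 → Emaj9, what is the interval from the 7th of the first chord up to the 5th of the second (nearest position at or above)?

E♭9 has D♭ as its 7th, and Emaj9 has B as its 5th.
6 letter names make it a sixth; at 10 semitones (a half step wider than major) the quality is augmented.

augmented 6th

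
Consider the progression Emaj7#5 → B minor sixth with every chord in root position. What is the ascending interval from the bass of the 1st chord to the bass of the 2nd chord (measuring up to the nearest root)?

perfect fifth

The roots are E and B.
E up to B spans 5 letter names and 7 semitones — a perfect fifth.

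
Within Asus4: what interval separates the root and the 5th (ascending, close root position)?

perfect fifth

A sus4: A–D–E.
That puts A below E.
Counting 5 letters and 7 half steps from A gives a perfect fifth.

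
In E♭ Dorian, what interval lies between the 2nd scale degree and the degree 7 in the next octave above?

minor thirteenth

Spelling E♭ Dorian: E♭ F G♭ A♭ B♭ C D♭.
That puts F below D♭.
F up to D♭ is 20 semitones, a half step narrower than a major thirteenth, so the interval is minor.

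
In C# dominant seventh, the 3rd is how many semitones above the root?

4

Spelling the chord: C#, E#, G#, B.
C# to E# is a major third: 4 semitones.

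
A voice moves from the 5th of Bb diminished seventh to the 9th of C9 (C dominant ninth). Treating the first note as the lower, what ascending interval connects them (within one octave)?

augmented sixth

The 5th of Bb diminished seventh is Fb; the 9th of C9 (C dominant ninth) is D.
6 letter names make it a sixth; at 10 semitones (a half step wider than major) the quality is augmented.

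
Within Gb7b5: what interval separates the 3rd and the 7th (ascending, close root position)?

Gb7b5 is spelled Gb, Bb, Dbb, Fb.
That puts Bb below Fb.
From Bb to Fb: 6 semitones over a fifth = diminished.

d5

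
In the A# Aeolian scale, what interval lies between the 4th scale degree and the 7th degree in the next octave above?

A# natural minor: A# B# C# D# E# F# G#.
That puts D# below G#.
D# up to G# spans 11 letter names and 17 semitones — a perfect eleventh.

perfect eleventh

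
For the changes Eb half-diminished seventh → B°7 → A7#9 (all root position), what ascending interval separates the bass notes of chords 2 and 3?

The roots are B and A.
From B to A: 10 semitones over a seventh = minor.

minor 7th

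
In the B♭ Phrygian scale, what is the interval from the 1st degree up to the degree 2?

B♭ phrygian: B♭ C♭ D♭ E♭ F G♭ A♭.
1st degree = B♭; 2nd degree = C♭.
2 letter names make it a second; at 1 semitone (a half step narrower than major) the quality is minor.

minor second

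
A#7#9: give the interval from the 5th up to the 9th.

augmented fifth

The chord tones of A#7#9 are A# C## E# G# B##.
That puts E# below B##.
E# up to B## is 8 semitones, a half step wider than a perfect fifth, so the interval is augmented.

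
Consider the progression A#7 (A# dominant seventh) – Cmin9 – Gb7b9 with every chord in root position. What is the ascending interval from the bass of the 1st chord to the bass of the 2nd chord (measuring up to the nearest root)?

The roots are A# and C.
3 letter names make it a third; at 2 semitones (a whole step narrower than major) the quality is diminished.

diminished third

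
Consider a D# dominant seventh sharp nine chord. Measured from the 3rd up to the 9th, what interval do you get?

major seventh

Spelling the chord: D#–F##–A#–C#–E##.
The 3rd is F## and the 9th is E##.
Counting 7 letters and 11 half steps from F## gives a major seventh.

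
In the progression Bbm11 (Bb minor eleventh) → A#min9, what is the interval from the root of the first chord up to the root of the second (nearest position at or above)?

augmented seventh

The root of Bbm11 (Bb minor eleventh) is Bb; the root of A#min9 is A#.
From Bb to A#: 12 semitones over a seventh = augmented.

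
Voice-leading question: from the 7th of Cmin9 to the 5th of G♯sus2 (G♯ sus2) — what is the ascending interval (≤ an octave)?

augmented third

The 7th of Cmin9 is B♭; the 5th of G♯sus2 (G♯ sus2) is D♯.
B♭ up to D♯ is 5 semitones, a half step wider than a major third, so the interval is augmented.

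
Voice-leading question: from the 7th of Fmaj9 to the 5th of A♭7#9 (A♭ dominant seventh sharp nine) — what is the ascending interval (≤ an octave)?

Fmaj9 has E as its 7th, and A♭7#9 (A♭ dominant seventh sharp nine) has E♭ as its 5th.
8 letter names make it an octave; at 11 semitones (a half step narrower than perfect) the quality is diminished.

diminished octave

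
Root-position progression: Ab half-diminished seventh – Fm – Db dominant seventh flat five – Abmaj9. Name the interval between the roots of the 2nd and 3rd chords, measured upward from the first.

The roots are F and Db.
6 letter names make it a sixth; at 8 semitones (a half step narrower than major) the quality is minor.

minor sixth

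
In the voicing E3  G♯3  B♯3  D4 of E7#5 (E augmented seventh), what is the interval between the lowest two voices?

Those voices are E3 and G♯3.
Counting 3 letters and 4 half steps from E gives a major third.

major third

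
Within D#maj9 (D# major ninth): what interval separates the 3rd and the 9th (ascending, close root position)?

The chord tones of D#maj9 (D# major ninth) are D# F## A# C## E#.
The 3rd is F## and the 9th is E#.
From F## to E#: 10 semitones over a seventh = minor.

minor 7th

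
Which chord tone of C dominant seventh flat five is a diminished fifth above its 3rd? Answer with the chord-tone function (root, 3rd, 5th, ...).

7th

C7b5 (C dominant seventh flat five) is spelled C, E, Gb, Bb.
The 3rd is E. A diminished fifth above E is Bb.
Bb is the chord's 7th.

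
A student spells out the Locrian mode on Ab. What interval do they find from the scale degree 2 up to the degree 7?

major 6th

Spelling the Locrian mode on Ab: Ab Bbb Cb Db Ebb Fb Gb.
Scale degree 2 = Bbb; degree 7 = Gb.
Bbb up to Gb spans 6 letter names and 9 semitones — a major sixth.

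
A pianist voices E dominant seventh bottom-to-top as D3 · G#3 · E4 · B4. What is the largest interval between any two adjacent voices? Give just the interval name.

m6

Adjacent intervals: D3→G#3 = augmented fourth; G#3→E4 = minor sixth; E4→B4 = perfect fifth.
The largest is G#3 to E4, a minor sixth (8 semitones).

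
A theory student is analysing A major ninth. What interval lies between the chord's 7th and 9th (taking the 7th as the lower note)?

Spelling the chord: A, C#, E, G#, B.
7th = G#; 9th = B.
3 letter names make it a third; at 3 semitones (a half step narrower than major) the quality is minor.

m3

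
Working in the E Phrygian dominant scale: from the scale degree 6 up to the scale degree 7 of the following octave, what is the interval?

E phrygian dominant: E F G# A B C D.
The scale degree 6 is C and the scale degree 7 (up an octave) is D.
From C to D is 14 semitones, exactly the major ninth.

major ninth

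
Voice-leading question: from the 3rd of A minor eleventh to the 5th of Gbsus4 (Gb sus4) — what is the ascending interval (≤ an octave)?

A minor eleventh has C as its 3rd, and Gbsus4 (Gb sus4) has Db as its 5th.
C up to Db is 1 semitone, a half step narrower than a major second, so the interval is minor.

minor second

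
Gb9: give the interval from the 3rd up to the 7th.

Gb dominant ninth: Gb–Bb–Db–Fb–Ab.
So we need the interval from Bb up to Fb.
From Bb to Fb: 6 semitones over a fifth = diminished.

diminished fifth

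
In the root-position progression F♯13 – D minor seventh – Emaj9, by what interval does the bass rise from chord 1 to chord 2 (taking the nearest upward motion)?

minor sixth

The roots are F♯ and D.
From F♯ to D: 8 semitones over a sixth = minor.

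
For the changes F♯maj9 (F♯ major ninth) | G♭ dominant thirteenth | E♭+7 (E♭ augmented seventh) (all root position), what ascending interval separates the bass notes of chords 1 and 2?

diminished second

The roots are F♯ and G♭.
From F♯ to G♭: 0 semitones over a second = diminished.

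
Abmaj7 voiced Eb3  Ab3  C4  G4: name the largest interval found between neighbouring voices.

perfect fifth

Adjacent intervals: Eb3→Ab3 = perfect fourth; Ab3→C4 = major third; C4→G4 = perfect fifth.
The largest is C4 to G4, a perfect fifth (7 semitones).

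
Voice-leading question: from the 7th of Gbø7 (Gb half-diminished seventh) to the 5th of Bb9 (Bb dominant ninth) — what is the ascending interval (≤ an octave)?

augmented unison

Gbø7 (Gb half-diminished seventh) has Fb as its 7th, and Bb9 (Bb dominant ninth) has F as its 5th.
From Fb to F: 1 semitone over a unison = augmented.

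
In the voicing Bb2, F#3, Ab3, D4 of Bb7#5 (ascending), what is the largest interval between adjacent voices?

Adjacent intervals: Bb2→F#3 = augmented fifth; F#3→Ab3 = diminished third; Ab3→D4 = augmented fourth.
The largest is Bb2 to F#3, an augmented fifth (8 semitones).

augmented 5th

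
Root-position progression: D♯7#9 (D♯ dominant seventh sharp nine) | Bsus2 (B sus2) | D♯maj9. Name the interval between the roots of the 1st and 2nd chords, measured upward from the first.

The roots are D♯ and B.
6 letter names make it a sixth; at 8 semitones (a half step narrower than major) the quality is minor.

m6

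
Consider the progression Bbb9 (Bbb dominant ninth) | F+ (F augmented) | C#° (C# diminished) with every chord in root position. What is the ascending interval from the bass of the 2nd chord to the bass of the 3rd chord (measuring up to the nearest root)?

The roots are F and C#.
From F to C#: 8 semitones over a fifth = augmented.

augmented fifth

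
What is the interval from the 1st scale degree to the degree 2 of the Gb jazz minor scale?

major second

Spelling the Gb jazz minor scale: Gb Ab Bbb Cb Db Eb F.
That puts Gb below Ab.
From Gb to Ab is 2 semitones, exactly the major second.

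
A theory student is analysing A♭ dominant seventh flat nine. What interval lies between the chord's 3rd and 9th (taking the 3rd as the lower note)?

The chord tones of A♭7b9 (A♭ dominant seventh flat nine) are A♭, C, E♭, G♭, B𝄫.
So we need the interval from C up to B𝄫.
7 letter names make it a seventh; at 9 semitones (a whole step narrower than major) the quality is diminished.

d7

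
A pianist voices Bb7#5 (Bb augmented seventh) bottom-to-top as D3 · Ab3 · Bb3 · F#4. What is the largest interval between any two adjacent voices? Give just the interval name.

augmented fifth

Adjacent intervals: D3→Ab3 = diminished fifth; Ab3→Bb3 = major second; Bb3→F#4 = augmented fifth.
The largest is Bb3 to F#4, an augmented fifth (8 semitones).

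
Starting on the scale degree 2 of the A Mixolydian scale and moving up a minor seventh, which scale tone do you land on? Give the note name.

The scale is A B C♯ D E F♯ G.
The scale degree 2 is B; a minor seventh above that is A — scale degree 1.

A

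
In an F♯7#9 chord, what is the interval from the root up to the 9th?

augmented ninth

F♯7#9: F♯-A♯-C♯-E-G𝄪.
So we need the interval from F♯ up to G𝄪.
F♯ up to G𝄪 is 15 semitones, a half step wider than a major ninth, so the interval is augmented.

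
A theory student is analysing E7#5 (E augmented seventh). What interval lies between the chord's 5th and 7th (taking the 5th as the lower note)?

diminished third

The chord tones of E augmented seventh are E G♯ B♯ D.
So we need the interval from B♯ up to D.
B♯ up to D is 2 semitones, a whole step narrower than a major third, so the interval is diminished.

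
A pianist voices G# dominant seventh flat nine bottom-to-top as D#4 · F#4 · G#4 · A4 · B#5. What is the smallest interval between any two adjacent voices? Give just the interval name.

Adjacent intervals: D#4→F#4 = minor third; F#4→G#4 = major second; G#4→A4 = minor second; A4→B#5 = augmented ninth.
The smallest is G#4 to A4, a minor second (1 semitone).

minor 2nd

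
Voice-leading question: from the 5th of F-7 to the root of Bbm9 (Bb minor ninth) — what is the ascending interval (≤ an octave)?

F-7 has C as its 5th, and Bbm9 (Bb minor ninth) has Bb as its root.
C up to Bb is 10 semitones, a half step narrower than a major seventh, so the interval is minor.

minor seventh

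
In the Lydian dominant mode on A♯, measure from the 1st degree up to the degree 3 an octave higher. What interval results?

major tenth

Spelling the Lydian dominant mode on A♯: A♯ B♯ C𝄪 D𝄪 E♯ F𝄪 G♯.
The 1st degree is A♯ and the 3rd degree (up an octave) is C𝄪.
A♯ up to C𝄪 spans 10 letter names and 16 semitones — a major tenth.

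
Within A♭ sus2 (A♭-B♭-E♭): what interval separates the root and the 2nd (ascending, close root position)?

The root is A♭ and the 2nd is B♭.
From A♭ to B♭ is 2 semitones, exactly the major second.

major 2nd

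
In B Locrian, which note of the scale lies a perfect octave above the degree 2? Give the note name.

C

The scale is B C D E F G A.
The degree 2 is C; a perfect octave above that is C — scale degree 2.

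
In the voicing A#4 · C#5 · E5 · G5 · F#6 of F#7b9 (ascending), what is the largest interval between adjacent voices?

Adjacent intervals: A#4→C#5 = minor third; C#5→E5 = minor third; E5→G5 = minor third; G5→F#6 = major seventh.
The largest is G5 to F#6, a major seventh (11 semitones).

major seventh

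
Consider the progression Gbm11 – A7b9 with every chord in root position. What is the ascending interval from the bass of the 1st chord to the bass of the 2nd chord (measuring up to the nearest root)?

A2

The roots are Gb and A.
From Gb to A: 3 semitones over a second = augmented.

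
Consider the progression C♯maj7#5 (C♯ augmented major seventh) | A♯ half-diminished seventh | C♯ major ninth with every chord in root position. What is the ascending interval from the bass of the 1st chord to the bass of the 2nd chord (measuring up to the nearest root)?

major 6th

The roots are C♯ and A♯.
From C♯ to A♯ is 9 semitones, exactly the major sixth.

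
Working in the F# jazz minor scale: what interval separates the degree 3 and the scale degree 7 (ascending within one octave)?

F# melodic minor: F# G# A B C# D# E#.
That puts A below E#.
A up to E# is 8 semitones, a half step wider than a perfect fifth, so the interval is augmented.

augmented fifth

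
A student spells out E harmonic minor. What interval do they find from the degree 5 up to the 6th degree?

minor 2nd

E harmonic minor: E F# G A B C D#.
Degree 5 = B; degree 6 = C.
B up to C is 1 semitone, a half step narrower than a major second, so the interval is minor.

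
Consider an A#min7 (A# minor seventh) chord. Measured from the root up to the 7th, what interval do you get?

A# minor seventh is spelled A#-C#-E#-G#.
Root = A#; 7th = G#.
A# up to G# is 10 semitones, a half step narrower than a major seventh, so the interval is minor.

minor 7th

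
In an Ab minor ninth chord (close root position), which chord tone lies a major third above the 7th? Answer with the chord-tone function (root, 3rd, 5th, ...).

9th

Abm9: Ab-Cb-Eb-Gb-Bb.
The 7th is Gb. A major third above Gb is Bb.
Bb is the chord's 9th.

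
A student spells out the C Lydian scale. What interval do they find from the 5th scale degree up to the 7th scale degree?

major 3rd

The scale runs C D E F♯ G A B.
5th scale degree = G; scale degree 7 = B.
G up to B spans 3 letter names and 4 semitones — a major third.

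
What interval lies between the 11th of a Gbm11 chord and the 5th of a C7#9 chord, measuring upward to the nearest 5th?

The 11th of Gbm11 is Cb; the 5th of C7#9 is G.
From Cb to G: 8 semitones over a fifth = augmented.

augmented fifth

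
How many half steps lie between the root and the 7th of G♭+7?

G♭7#5 is spelled G♭-B♭-D-F♭.
G♭ to F♭ is a minor seventh: 10 semitones.

10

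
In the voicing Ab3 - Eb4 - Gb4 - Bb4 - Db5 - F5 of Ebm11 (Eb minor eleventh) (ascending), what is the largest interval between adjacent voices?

Adjacent intervals: Ab3→Eb4 = perfect fifth; Eb4→Gb4 = minor third; Gb4→Bb4 = major third; Bb4→Db5 = minor third; Db5→F5 = major third.
The largest is Ab3 to Eb4, a perfect fifth (7 semitones).

perfect fifth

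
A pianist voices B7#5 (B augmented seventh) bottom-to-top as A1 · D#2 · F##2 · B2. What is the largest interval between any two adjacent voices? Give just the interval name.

Adjacent intervals: A1→D#2 = augmented fourth; D#2→F##2 = major third; F##2→B2 = diminished fourth.
The largest is A1 to D#2, an augmented fourth (6 semitones).

augmented fourth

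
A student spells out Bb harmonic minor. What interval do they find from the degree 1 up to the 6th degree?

Bb harmonic minor: Bb C Db Eb F Gb A.
Degree 1 = Bb; degree 6 = Gb.
From Bb to Gb: 8 semitones over a sixth = minor.

m6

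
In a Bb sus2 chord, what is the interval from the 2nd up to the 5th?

perfect fourth

The chord tones of Bbsus2 (Bb sus2) are Bb-C-F.
2nd = C; 5th = F.
Counting 4 letters and 5 half steps from C gives a perfect fourth.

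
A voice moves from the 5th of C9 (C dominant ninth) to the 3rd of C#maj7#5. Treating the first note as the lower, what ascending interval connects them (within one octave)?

The 5th of C9 (C dominant ninth) is G; the 3rd of C#maj7#5 is E#.
6 letter names make it a sixth; at 10 semitones (a half step wider than major) the quality is augmented.

augmented sixth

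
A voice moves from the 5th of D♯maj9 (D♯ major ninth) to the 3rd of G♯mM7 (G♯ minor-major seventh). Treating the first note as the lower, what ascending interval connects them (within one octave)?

D♯maj9 (D♯ major ninth) has A♯ as its 5th, and G♯mM7 (G♯ minor-major seventh) has B as its 3rd.
From A♯ to B: 1 semitone over a second = minor.

minor 2nd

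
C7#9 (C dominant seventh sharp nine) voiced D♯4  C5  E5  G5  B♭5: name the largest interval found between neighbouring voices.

d7

Adjacent intervals: D♯4→C5 = diminished seventh; C5→E5 = major third; E5→G5 = minor third; G5→B♭5 = minor third.
The largest is D♯4 to C5, a diminished seventh (9 semitones).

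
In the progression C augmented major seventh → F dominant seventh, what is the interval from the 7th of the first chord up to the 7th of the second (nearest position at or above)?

diminished fourth

C augmented major seventh has B as its 7th, and F dominant seventh has E♭ as its 7th.
From B to E♭: 4 semitones over a fourth = diminished.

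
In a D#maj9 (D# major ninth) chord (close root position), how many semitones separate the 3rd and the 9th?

10

Spelling the chord: D# F## A# C## E#.
F## to E# is a minor seventh: 10 semitones.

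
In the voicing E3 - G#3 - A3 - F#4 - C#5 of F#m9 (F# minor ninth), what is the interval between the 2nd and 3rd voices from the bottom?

Those voices are G#3 and A3.
From G# to A: 1 semitone over a second = minor.

m2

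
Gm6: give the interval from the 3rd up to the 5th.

The chord tones of G minor sixth are G, Bb, D, E.
That puts Bb below D.
Bb up to D spans 3 letter names and 4 semitones — a major third.

major third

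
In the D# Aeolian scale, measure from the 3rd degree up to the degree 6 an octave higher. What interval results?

perfect 11th

D# natural minor: D# E# F# G# A# B C#.
So we need the interval from F# up to B.
F# up to B spans 11 letter names and 17 semitones — a perfect eleventh.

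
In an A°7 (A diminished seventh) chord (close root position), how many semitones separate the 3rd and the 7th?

6

A diminished seventh: A C Eb Gb.
C to Gb is a diminished fifth: 6 semitones.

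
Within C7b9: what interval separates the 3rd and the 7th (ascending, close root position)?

Spelling the chord: C–E–G–Bb–Db.
So we need the interval from E up to Bb.
E up to Bb is 6 semitones, a half step narrower than a perfect fifth, so the interval is diminished.
This 3–7 tritone is the characteristic tension at the heart of the dominant sound.

diminished fifth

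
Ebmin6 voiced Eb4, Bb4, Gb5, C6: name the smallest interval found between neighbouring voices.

augmented fourth

Adjacent intervals: Eb4→Bb4 = perfect fifth; Bb4→Gb5 = minor sixth; Gb5→C6 = augmented fourth.
The smallest is Gb5 to C6, an augmented fourth (6 semitones).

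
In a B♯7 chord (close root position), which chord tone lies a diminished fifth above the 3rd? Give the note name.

B♯7: B♯, D𝄪, F𝄪, A♯.
The 3rd is D𝄪. A diminished fifth above D𝄪 is A♯.
A♯ is the chord's 7th.

A#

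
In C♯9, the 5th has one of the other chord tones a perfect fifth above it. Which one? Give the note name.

The chord tones of C♯9 (C♯ dominant ninth) are C♯–E♯–G♯–B–D♯.
The 5th is G♯. A perfect fifth above G♯ is D♯.
D♯ is the chord's 9th.

D#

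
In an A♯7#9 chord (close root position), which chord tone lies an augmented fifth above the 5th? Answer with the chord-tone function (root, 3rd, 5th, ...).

A♯7#9 (A♯ dominant seventh sharp nine): A♯, C𝄪, E♯, G♯, B𝄪.
The 5th is E♯. An augmented fifth above E♯ is B𝄪.
B𝄪 is the chord's 9th.

9th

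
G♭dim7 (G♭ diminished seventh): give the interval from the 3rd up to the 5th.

G♭dim7: G♭-B𝄫-D𝄫-F𝄫.
The 3rd is B𝄫 and the 5th is D𝄫.
3 letter names make it a third; at 3 semitones (a half step narrower than major) the quality is minor.

m3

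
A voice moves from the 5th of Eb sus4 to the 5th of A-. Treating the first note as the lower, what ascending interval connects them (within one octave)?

The 5th of Eb sus4 is Bb; the 5th of A- is E.
From Bb to E: 6 semitones over a fourth = augmented.

A4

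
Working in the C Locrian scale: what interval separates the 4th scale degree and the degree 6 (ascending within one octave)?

minor third

Spelling the C Locrian scale: C D♭ E♭ F G♭ A♭ B♭.
So we need the interval from F up to A♭.
3 letter names make it a third; at 3 semitones (a half step narrower than major) the quality is minor.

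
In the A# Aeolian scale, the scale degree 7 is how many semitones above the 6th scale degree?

The scale is A# B# C# D# E# F# G#.
F# up to G# is a major second — 2 semitones.

2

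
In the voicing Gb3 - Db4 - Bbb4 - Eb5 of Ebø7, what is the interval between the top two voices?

augmented fourth

Those voices are Bbb4 and Eb5.
From Bbb to Eb: 6 semitones over a fourth = augmented.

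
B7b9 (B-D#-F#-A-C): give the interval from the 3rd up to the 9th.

3rd = D#; 9th = C.
D# up to C is 9 semitones, a whole step narrower than a major seventh, so the interval is diminished.

diminished seventh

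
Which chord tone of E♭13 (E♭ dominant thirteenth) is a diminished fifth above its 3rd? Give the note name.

Db

Spelling the chord: E♭–G–B♭–D♭–F–C.
The 3rd is G. A diminished fifth above G is D♭.
D♭ is the chord's 7th.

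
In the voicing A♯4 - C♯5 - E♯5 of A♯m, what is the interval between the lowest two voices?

Those voices are A♯4 and C♯5.
From A♯ to C♯: 3 semitones over a third = minor.

m3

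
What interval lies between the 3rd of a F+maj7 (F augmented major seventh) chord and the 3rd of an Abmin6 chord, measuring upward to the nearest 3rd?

The 3rd of F+maj7 (F augmented major seventh) is A; the 3rd of Abmin6 is Cb.
A up to Cb is 2 semitones, a whole step narrower than a major third, so the interval is diminished.

diminished third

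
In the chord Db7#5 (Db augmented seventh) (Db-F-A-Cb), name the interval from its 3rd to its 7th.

That puts F below Cb.
5 letter names make it a fifth; at 6 semitones (a half step narrower than perfect) the quality is diminished.
That tritone between 3rd and 7th is what gives the dominant seventh its pull toward resolution.

diminished fifth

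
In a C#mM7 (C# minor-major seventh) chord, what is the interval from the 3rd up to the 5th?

major 3rd

The chord tones of C# minor-major seventh are C#, E, G#, B#.
3rd = E; 5th = G#.
From E to G# is 4 semitones, exactly the major third.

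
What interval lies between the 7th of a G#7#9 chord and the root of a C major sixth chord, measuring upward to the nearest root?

The 7th of G#7#9 is F#; the root of C major sixth is C.
From F# to C: 6 semitones over a fifth = diminished.

diminished fifth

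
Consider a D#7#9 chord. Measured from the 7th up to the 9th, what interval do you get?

D#7#9 (D# dominant seventh sharp nine) is spelled D#-F##-A#-C#-E##.
7th = C#; 9th = E##.
C# up to E## is 5 semitones, a half step wider than a major third, so the interval is augmented.

A3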